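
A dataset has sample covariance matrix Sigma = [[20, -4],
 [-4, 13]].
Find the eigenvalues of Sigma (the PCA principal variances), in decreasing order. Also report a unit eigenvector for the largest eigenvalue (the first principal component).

Step 1 — characteristic polynomial of 2×2 Sigma:
  det(Sigma - λI) = λ² - trace · λ + det = 0.
  trace = 20 + 13 = 33, det = 20·13 - (-4)² = 244.
Step 2 — discriminant:
  Δ = trace² - 4·det = 1089 - 976 = 113.
Step 3 — eigenvalues:
  λ = (trace ± √Δ)/2 = (33 ± 10.6301)/2,
  λ_1 = 21.8151,  λ_2 = 11.1849.

Step 4 — unit eigenvector for λ_1: solve (Sigma - λ_1 I)v = 0. First row:
  (20 - 21.8151)·v_x + (-4)·v_y = 0, i.e. (-1.8151)·v_x + (-4)·v_y = 0,
  so v ∝ (b, λ_1 - a) = (-4, 1.8151); multiply by -1 so the first entry is positive: u = (4, -1.8151).
  ||u|| = √((4)² + (-1.8151)²) = √(19.2945) ≈ 4.3925,
  v_1 = u/||u|| ≈ (0.9106, -0.4132) (||v_1|| = 1).

λ_1 = 21.8151,  λ_2 = 11.1849;  v_1 ≈ (0.9106, -0.4132)


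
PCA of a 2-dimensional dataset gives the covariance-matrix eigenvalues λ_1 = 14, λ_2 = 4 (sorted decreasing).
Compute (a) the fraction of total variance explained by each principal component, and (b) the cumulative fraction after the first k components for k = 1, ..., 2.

Step 1 — total variance = trace(Sigma) = Σ λ_i = 14 + 4 = 18.

Step 2 — fraction explained by component i = λ_i / Σ λ:
  PC1: 14/18 = 0.7778
  PC2: 4/18 = 0.2222

Step 3 — cumulative fraction after k components = (λ_1 + ... + λ_k) / Σ λ:
  k = 1: 14/18 = 0.7778
  k = 2: (14 + 4)/18 = 18/18 = 1

Summary (fraction, with percent):

explained: PC1 0.7778 (77.78%), PC2 0.2222 (22.22%);  cumulative: 0.7778, 1


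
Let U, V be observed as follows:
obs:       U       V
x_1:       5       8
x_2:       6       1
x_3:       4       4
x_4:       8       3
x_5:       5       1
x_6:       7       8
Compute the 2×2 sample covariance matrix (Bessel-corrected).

Step 1 — column means:
  mean(U) = (5 + 6 + 4 + 8 + 5 + 7) / 6 = 35/6 = 5.8333
  mean(V) = (8 + 1 + 4 + 3 + 1 + 8) / 6 = 25/6 = 4.1667

Step 2 — sample covariance S[i,j] = (1/(n-1)) · Σ_k (x_{k,i} - mean_i) · (x_{k,j} - mean_j), with n-1 = 5.
  S[U,U] = ((-0.8333)·(-0.8333) + (0.1667)·(0.1667) + (-1.8333)·(-1.8333) + (2.1667)·(2.1667) + (-0.8333)·(-0.8333) + (1.1667)·(1.1667)) / 5 = 10.8333/5 = 2.1667
  S[U,V] = ((-0.8333)·(3.8333) + (0.1667)·(-3.1667) + (-1.8333)·(-0.1667) + (2.1667)·(-1.1667) + (-0.8333)·(-3.1667) + (1.1667)·(3.8333)) / 5 = 1.1667/5 = 0.2333
  S[V,V] = ((3.8333)·(3.8333) + (-3.1667)·(-3.1667) + (-0.1667)·(-0.1667) + (-1.1667)·(-1.1667) + (-3.1667)·(-3.1667) + (3.8333)·(3.8333)) / 5 = 50.8333/5 = 10.1667

S is symmetric (S[j,i] = S[i,j]). Assembling:

S = [[2.1667, 0.2333],
 [0.2333, 10.1667]]


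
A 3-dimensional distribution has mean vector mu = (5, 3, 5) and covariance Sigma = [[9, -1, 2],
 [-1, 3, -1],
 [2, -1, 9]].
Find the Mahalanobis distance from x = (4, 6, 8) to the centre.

Step 1 — centre the observation: (x - mu) = (-1, 3, 3).

Step 2 — invert Sigma (cofactor / det for 3×3, or solve directly):
  Sigma^{-1} = [[0.1198, 0.0323, -0.023],
 [0.0323, 0.3548, 0.0323],
 [-0.023, 0.0323, 0.1198]].

Step 3 — form the quadratic (x - mu)^T · Sigma^{-1} · (x - mu):
  Sigma^{-1} · (x - mu) = (-0.0922, 1.129, 0.4793).
  (x - mu)^T · [Sigma^{-1} · (x - mu)] = (-1)·(-0.0922) + (3)·(1.129) + (3)·(0.4793) = 4.9171.

Step 4 — take square root: d = √(4.9171) ≈ 2.2174.

d(x, mu) = √(4.9171) ≈ 2.2174


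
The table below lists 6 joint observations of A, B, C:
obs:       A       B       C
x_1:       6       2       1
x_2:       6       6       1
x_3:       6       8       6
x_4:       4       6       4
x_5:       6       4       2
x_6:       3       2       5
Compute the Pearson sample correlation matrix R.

Step 1 — column means:
  mean(A) = (6 + 6 + 6 + 4 + 6 + 3) / 6 = 31/6 = 5.1667
  mean(B) = (2 + 6 + 8 + 6 + 4 + 2) / 6 = 28/6 = 4.6667
  mean(C) = (1 + 1 + 6 + 4 + 2 + 5) / 6 = 19/6 = 3.1667

Step 2 — sample variances and covariances s[i,j] = (1/(n-1)) · Σ_k (x_{k,i} - mean_i) · (x_{k,j} - mean_j), with n-1 = 5:
  s[A,A] = ((0.8333)·(0.8333) + (0.8333)·(0.8333) + (0.8333)·(0.8333) + (-1.1667)·(-1.1667) + (0.8333)·(0.8333) + (-2.1667)·(-2.1667)) / 5 = 8.8333/5 = 1.7667
  s[A,B] = ((0.8333)·(-2.6667) + (0.8333)·(1.3333) + (0.8333)·(3.3333) + (-1.1667)·(1.3333) + (0.8333)·(-0.6667) + (-2.1667)·(-2.6667)) / 5 = 5.3333/5 = 1.0667
  s[A,C] = ((0.8333)·(-2.1667) + (0.8333)·(-2.1667) + (0.8333)·(2.8333) + (-1.1667)·(0.8333) + (0.8333)·(-1.1667) + (-2.1667)·(1.8333)) / 5 = -7.1667/5 = -1.4333
  s[B,B] = ((-2.6667)·(-2.6667) + (1.3333)·(1.3333) + (3.3333)·(3.3333) + (1.3333)·(1.3333) + (-0.6667)·(-0.6667) + (-2.6667)·(-2.6667)) / 5 = 29.3333/5 = 5.8667
  s[B,C] = ((-2.6667)·(-2.1667) + (1.3333)·(-2.1667) + (3.3333)·(2.8333) + (1.3333)·(0.8333) + (-0.6667)·(-1.1667) + (-2.6667)·(1.8333)) / 5 = 9.3333/5 = 1.8667
  s[C,C] = ((-2.1667)·(-2.1667) + (-2.1667)·(-2.1667) + (2.8333)·(2.8333) + (0.8333)·(0.8333) + (-1.1667)·(-1.1667) + (1.8333)·(1.8333)) / 5 = 22.8333/5 = 4.5667
  Sample standard deviations s_i = √(s[i,i]):
  s(A) = √(1.7667) = 1.3292
  s(B) = √(5.8667) = 2.4221
  s(C) = √(4.5667) = 2.137

Step 3 — r_{ij} = s_{ij} / (s_i · s_j):
  r[A,A] = 1 (diagonal).
  r[A,B] = 1.0667 / (1.3292 · 2.4221) = 1.0667 / 3.2194 = 0.3313
  r[A,C] = -1.4333 / (1.3292 · 2.137) = -1.4333 / 2.8404 = -0.5046
  r[B,B] = 1 (diagonal).
  r[B,C] = 1.8667 / (2.4221 · 2.137) = 1.8667 / 5.176 = 0.3606
  r[C,C] = 1 (diagonal).

R is symmetric with unit diagonal. Assembling:

R = [[1, 0.3313, -0.5046],
 [0.3313, 1, 0.3606],
 [-0.5046, 0.3606, 1]]


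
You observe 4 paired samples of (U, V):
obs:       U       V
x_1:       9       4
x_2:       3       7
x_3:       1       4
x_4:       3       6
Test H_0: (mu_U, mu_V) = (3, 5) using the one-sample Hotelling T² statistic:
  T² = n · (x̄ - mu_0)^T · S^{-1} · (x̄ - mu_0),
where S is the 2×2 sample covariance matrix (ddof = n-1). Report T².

Step 1 — sample mean vector:
  mean(U) = (9 + 3 + 1 + 3) / 4 = 16/4 = 4
  mean(V) = (4 + 7 + 4 + 6) / 4 = 21/4 = 5.25
  x̄ = (4, 5.25),  deviation x̄ - mu_0 = (4, 5.25) - (3, 5) = (1, 0.25).

Step 2 — sample covariance matrix, S[i,j] = (1/(n-1)) · Σ_k (x_{k,i} - mean_i) · (x_{k,j} - mean_j), divisor n-1 = 3:
  S[U,U] = ((5)·(5) + (-1)·(-1) + (-3)·(-3) + (-1)·(-1)) / 3 = 36/3 = 12
  S[U,V] = ((5)·(-1.25) + (-1)·(1.75) + (-3)·(-1.25) + (-1)·(0.75)) / 3 = -5/3 = -1.6667
  S[V,V] = ((-1.25)·(-1.25) + (1.75)·(1.75) + (-1.25)·(-1.25) + (0.75)·(0.75)) / 3 = 6.75/3 = 2.25
  S = [[12, -1.6667],
 [-1.6667, 2.25]].

Step 3 — invert S. det(S) = 12·2.25 - (-1.6667)² = 24.2222.
  S^{-1} = (1/det) · [[d, -b], [-b, a]] = [[0.0929, 0.0688],
 [0.0688, 0.4954]].

Step 4 — quadratic form (x̄ - mu_0)^T · S^{-1} · (x̄ - mu_0):
  S^{-1} · (x̄ - mu_0) = (0.1101, 0.1927),
  (x̄ - mu_0)^T · [...] = (1)·(0.1101) + (0.25)·(0.1927) = 0.1583.

Step 5 — scale by n: T² = 4 · 0.1583 = 0.633.

T² ≈ 0.633


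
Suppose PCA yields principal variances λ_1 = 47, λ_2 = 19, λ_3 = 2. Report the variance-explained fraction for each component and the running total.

Step 1 — total variance = trace(Sigma) = Σ λ_i = 47 + 19 + 2 = 68.

Step 2 — fraction explained by component i = λ_i / Σ λ:
  PC1: 47/68 = 0.6912
  PC2: 19/68 = 0.2794
  PC3: 2/68 = 0.0294

Step 3 — cumulative fraction after k components = (λ_1 + ... + λ_k) / Σ λ:
  k = 1: 47/68 = 0.6912
  k = 2: (47 + 19)/68 = 66/68 = 0.9706
  k = 3: (47 + 19 + 2)/68 = 68/68 = 1

Summary (fraction, with percent):

explained: PC1 0.6912 (69.12%), PC2 0.2794 (27.94%), PC3 0.0294 (2.94%);  cumulative: 0.6912, 0.9706, 1


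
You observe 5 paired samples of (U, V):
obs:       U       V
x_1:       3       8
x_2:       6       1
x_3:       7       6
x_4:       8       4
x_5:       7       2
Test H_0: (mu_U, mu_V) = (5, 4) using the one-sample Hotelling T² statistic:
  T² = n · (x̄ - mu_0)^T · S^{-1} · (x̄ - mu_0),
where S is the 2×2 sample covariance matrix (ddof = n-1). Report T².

Step 1 — sample mean vector:
  mean(U) = (3 + 6 + 7 + 8 + 7) / 5 = 31/5 = 6.2
  mean(V) = (8 + 1 + 6 + 4 + 2) / 5 = 21/5 = 4.2
  x̄ = (6.2, 4.2),  deviation x̄ - mu_0 = (6.2, 4.2) - (5, 4) = (1.2, 0.2).

Step 2 — sample covariance matrix, S[i,j] = (1/(n-1)) · Σ_k (x_{k,i} - mean_i) · (x_{k,j} - mean_j), divisor n-1 = 4:
  S[U,U] = ((-3.2)·(-3.2) + (-0.2)·(-0.2) + (0.8)·(0.8) + (1.8)·(1.8) + (0.8)·(0.8)) / 4 = 14.8/4 = 3.7
  S[U,V] = ((-3.2)·(3.8) + (-0.2)·(-3.2) + (0.8)·(1.8) + (1.8)·(-0.2) + (0.8)·(-2.2)) / 4 = -12.2/4 = -3.05
  S[V,V] = ((3.8)·(3.8) + (-3.2)·(-3.2) + (1.8)·(1.8) + (-0.2)·(-0.2) + (-2.2)·(-2.2)) / 4 = 32.8/4 = 8.2
  S = [[3.7, -3.05],
 [-3.05, 8.2]].

Step 3 — invert S. det(S) = 3.7·8.2 - (-3.05)² = 21.0375.
  S^{-1} = (1/det) · [[d, -b], [-b, a]] = [[0.3898, 0.145],
 [0.145, 0.1759]].

Step 4 — quadratic form (x̄ - mu_0)^T · S^{-1} · (x̄ - mu_0):
  S^{-1} · (x̄ - mu_0) = (0.4967, 0.2092),
  (x̄ - mu_0)^T · [...] = (1.2)·(0.4967) + (0.2)·(0.2092) = 0.6379.

Step 5 — scale by n: T² = 5 · 0.6379 = 3.1895.

T² ≈ 3.1895


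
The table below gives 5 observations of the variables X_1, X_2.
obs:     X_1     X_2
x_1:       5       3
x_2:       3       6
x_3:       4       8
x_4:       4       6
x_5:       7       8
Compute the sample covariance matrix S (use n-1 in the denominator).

Step 1 — column means:
  mean(X_1) = (5 + 3 + 4 + 4 + 7) / 5 = 23/5 = 4.6
  mean(X_2) = (3 + 6 + 8 + 6 + 8) / 5 = 31/5 = 6.2

Step 2 — sample covariance S[i,j] = (1/(n-1)) · Σ_k (x_{k,i} - mean_i) · (x_{k,j} - mean_j), with n-1 = 4.
  S[X_1,X_1] = ((0.4)·(0.4) + (-1.6)·(-1.6) + (-0.6)·(-0.6) + (-0.6)·(-0.6) + (2.4)·(2.4)) / 4 = 9.2/4 = 2.3
  S[X_1,X_2] = ((0.4)·(-3.2) + (-1.6)·(-0.2) + (-0.6)·(1.8) + (-0.6)·(-0.2) + (2.4)·(1.8)) / 4 = 2.4/4 = 0.6
  S[X_2,X_2] = ((-3.2)·(-3.2) + (-0.2)·(-0.2) + (1.8)·(1.8) + (-0.2)·(-0.2) + (1.8)·(1.8)) / 4 = 16.8/4 = 4.2

S is symmetric (S[j,i] = S[i,j]). Assembling:

S = [[2.3, 0.6],
 [0.6, 4.2]]


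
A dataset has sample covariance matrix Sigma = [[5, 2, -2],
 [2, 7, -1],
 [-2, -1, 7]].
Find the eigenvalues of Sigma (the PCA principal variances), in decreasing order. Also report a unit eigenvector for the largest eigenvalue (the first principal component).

Step 1 — characteristic polynomial p(λ) = det(λI - Sigma) = λ³ - tr·λ² + c_1·λ - det, where tr = trace, c_1 = sum of the principal 2×2 minors, det = det(Sigma):
  tr = 5 + 7 + 7 = 19,
  c_1 = (5·7 - (2)²) + (5·7 - (-2)²) + (7·7 - (-1)²) = 31 + 31 + 48 = 110,
  det = 5·(7·7 - (-1)²) - (2)·((2)·7 - (-1)·(-2)) + (-2)·((2)·(-1) - 7·(-2)) = 5·(48) - (2)·(12) + (-2)·(12) = 192.
  So p(λ) = λ³ - 19λ² + 110λ - 192.
Step 2 — look for an integer root (rational root theorem: any rational root is an integer divisor of 192). Testing λ = 6:
  p(6) = 216 - 684 + 660 - 192 = 0  ✓
  Dividing out (λ - 6): p(λ) = (λ - 6)(λ² - 13λ + 32).
Step 3 — remaining eigenvalues from the quadratic λ² - 13λ + 32 = 0:
  Δ = 13² - 4·32 = 169 - 128 = 41,  λ = (13 ± √41)/2 = (13 ± 6.4031)/2 ≈ 9.7016 or 3.2984.
  Sorted: λ_1 = 9.7016,  λ_2 = 6,  λ_3 = 3.2984  (check: sum = 19 = tr ✓).

Step 4 — unit eigenvector for λ_1 ≈ 9.7016: v spans the null space of (Sigma - λ_1 I), whose rows are
  r_1 = (-4.7016, 2, -2),  r_2 = (2, -2.7016, -1),  r_3 = (-2, -1, -2.7016).
  v is orthogonal to every row, so take v ∝ r_1 × r_2 = ((2)·(-1) - (-2)·(-2.7016), (-2)·(2) - (-4.7016)·(-1), (-4.7016)·(-2.7016) - (2)·(2)) ≈ (-7.4031, -8.7016, 8.7016).
  Rescale (multiply by -1 so the first nonzero entry is positive): u = (7.4031, 8.7016, -8.7016).
  ||u|| = √((7.4031)² + (8.7016)² + (-8.7016)²) = √(206.2406) ≈ 14.3611,  v_1 = u/||u|| ≈ (0.5155, 0.6059, -0.6059) (||v_1|| = 1).

λ_1 = 9.7016,  λ_2 = 6,  λ_3 = 3.2984;  v_1 ≈ (0.5155, 0.6059, -0.6059)


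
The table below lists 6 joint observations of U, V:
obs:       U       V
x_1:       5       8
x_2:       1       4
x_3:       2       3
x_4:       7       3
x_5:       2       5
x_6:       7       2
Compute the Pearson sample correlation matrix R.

Step 1 — column means:
  mean(U) = (5 + 1 + 2 + 7 + 2 + 7) / 6 = 24/6 = 4
  mean(V) = (8 + 4 + 3 + 3 + 5 + 2) / 6 = 25/6 = 4.1667

Step 2 — sample variances and covariances s[i,j] = (1/(n-1)) · Σ_k (x_{k,i} - mean_i) · (x_{k,j} - mean_j), with n-1 = 5:
  s[U,U] = ((1)·(1) + (-3)·(-3) + (-2)·(-2) + (3)·(3) + (-2)·(-2) + (3)·(3)) / 5 = 36/5 = 7.2
  s[U,V] = ((1)·(3.8333) + (-3)·(-0.1667) + (-2)·(-1.1667) + (3)·(-1.1667) + (-2)·(0.8333) + (3)·(-2.1667)) / 5 = -5/5 = -1
  s[V,V] = ((3.8333)·(3.8333) + (-0.1667)·(-0.1667) + (-1.1667)·(-1.1667) + (-1.1667)·(-1.1667) + (0.8333)·(0.8333) + (-2.1667)·(-2.1667)) / 5 = 22.8333/5 = 4.5667
  Sample standard deviations s_i = √(s[i,i]):
  s(U) = √(7.2) = 2.6833
  s(V) = √(4.5667) = 2.137

Step 3 — r_{ij} = s_{ij} / (s_i · s_j):
  r[U,U] = 1 (diagonal).
  r[U,V] = -1 / (2.6833 · 2.137) = -1 / 5.7341 = -0.1744
  r[V,V] = 1 (diagonal).

R is symmetric with unit diagonal. Assembling:

R = [[1, -0.1744],
 [-0.1744, 1]]


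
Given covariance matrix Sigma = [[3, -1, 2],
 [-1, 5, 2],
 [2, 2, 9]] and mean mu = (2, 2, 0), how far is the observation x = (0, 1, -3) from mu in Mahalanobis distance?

Step 1 — centre the observation: (x - mu) = (-2, -1, -3).

Step 2 — invert Sigma (cofactor / det for 3×3, or solve directly):
  Sigma^{-1} = [[0.4767, 0.1512, -0.1395],
 [0.1512, 0.2674, -0.093],
 [-0.1395, -0.093, 0.1628]].

Step 3 — form the quadratic (x - mu)^T · Sigma^{-1} · (x - mu):
  Sigma^{-1} · (x - mu) = (-0.686, -0.2907, -0.1163).
  (x - mu)^T · [Sigma^{-1} · (x - mu)] = (-2)·(-0.686) + (-1)·(-0.2907) + (-3)·(-0.1163) = 2.0116.

Step 4 — take square root: d = √(2.0116) ≈ 1.4183.

d(x, mu) = √(2.0116) ≈ 1.4183


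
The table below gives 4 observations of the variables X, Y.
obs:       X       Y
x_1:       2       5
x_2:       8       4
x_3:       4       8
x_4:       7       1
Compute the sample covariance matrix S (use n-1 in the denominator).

Step 1 — column means:
  mean(X) = (2 + 8 + 4 + 7) / 4 = 21/4 = 5.25
  mean(Y) = (5 + 4 + 8 + 1) / 4 = 18/4 = 4.5

Step 2 — sample covariance S[i,j] = (1/(n-1)) · Σ_k (x_{k,i} - mean_i) · (x_{k,j} - mean_j), with n-1 = 3.
  S[X,X] = ((-3.25)·(-3.25) + (2.75)·(2.75) + (-1.25)·(-1.25) + (1.75)·(1.75)) / 3 = 22.75/3 = 7.5833
  S[X,Y] = ((-3.25)·(0.5) + (2.75)·(-0.5) + (-1.25)·(3.5) + (1.75)·(-3.5)) / 3 = -13.5/3 = -4.5
  S[Y,Y] = ((0.5)·(0.5) + (-0.5)·(-0.5) + (3.5)·(3.5) + (-3.5)·(-3.5)) / 3 = 25/3 = 8.3333

S is symmetric (S[j,i] = S[i,j]). Assembling:

S = [[7.5833, -4.5],
 [-4.5, 8.3333]]


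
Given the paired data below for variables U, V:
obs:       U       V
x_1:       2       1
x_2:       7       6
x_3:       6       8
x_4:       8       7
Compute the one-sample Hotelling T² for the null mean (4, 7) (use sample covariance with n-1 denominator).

Step 1 — sample mean vector:
  mean(U) = (2 + 7 + 6 + 8) / 4 = 23/4 = 5.75
  mean(V) = (1 + 6 + 8 + 7) / 4 = 22/4 = 5.5
  x̄ = (5.75, 5.5),  deviation x̄ - mu_0 = (5.75, 5.5) - (4, 7) = (1.75, -1.5).

Step 2 — sample covariance matrix, S[i,j] = (1/(n-1)) · Σ_k (x_{k,i} - mean_i) · (x_{k,j} - mean_j), divisor n-1 = 3:
  S[U,U] = ((-3.75)·(-3.75) + (1.25)·(1.25) + (0.25)·(0.25) + (2.25)·(2.25)) / 3 = 20.75/3 = 6.9167
  S[U,V] = ((-3.75)·(-4.5) + (1.25)·(0.5) + (0.25)·(2.5) + (2.25)·(1.5)) / 3 = 21.5/3 = 7.1667
  S[V,V] = ((-4.5)·(-4.5) + (0.5)·(0.5) + (2.5)·(2.5) + (1.5)·(1.5)) / 3 = 29/3 = 9.6667
  S = [[6.9167, 7.1667],
 [7.1667, 9.6667]].

Step 3 — invert S. det(S) = 6.9167·9.6667 - (7.1667)² = 15.5.
  S^{-1} = (1/det) · [[d, -b], [-b, a]] = [[0.6237, -0.4624],
 [-0.4624, 0.4462]].

Step 4 — quadratic form (x̄ - mu_0)^T · S^{-1} · (x̄ - mu_0):
  S^{-1} · (x̄ - mu_0) = (1.7849, -1.4785),
  (x̄ - mu_0)^T · [...] = (1.75)·(1.7849) + (-1.5)·(-1.4785) = 5.3414.

Step 5 — scale by n: T² = 4 · 5.3414 = 21.3656.

T² ≈ 21.3656


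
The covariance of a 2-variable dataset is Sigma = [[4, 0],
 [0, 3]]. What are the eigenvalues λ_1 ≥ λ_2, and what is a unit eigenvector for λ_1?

Step 1 — characteristic polynomial of 2×2 Sigma:
  det(Sigma - λI) = λ² - trace · λ + det = 0.
  trace = 4 + 3 = 7, det = 4·3 - (0)² = 12.
Step 2 — discriminant:
  Δ = trace² - 4·det = 49 - 48 = 1.
Step 3 — eigenvalues:
  λ = (trace ± √Δ)/2 = (7 ± 1)/2,
  λ_1 = 4,  λ_2 = 3.

Step 4 — unit eigenvector for λ_1: Sigma is diagonal, so its eigenvectors are the coordinate axes. λ_1 = 4 is the diagonal entry on the first coordinate axis, hence
  v_1 = (1, 0) (||v_1|| = 1).

λ_1 = 4,  λ_2 = 3;  v_1 ≈ (1, 0)


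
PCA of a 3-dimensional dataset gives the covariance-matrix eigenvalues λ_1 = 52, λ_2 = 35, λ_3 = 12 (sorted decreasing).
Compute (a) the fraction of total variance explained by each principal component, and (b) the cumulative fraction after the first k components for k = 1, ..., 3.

Step 1 — total variance = trace(Sigma) = Σ λ_i = 52 + 35 + 12 = 99.

Step 2 — fraction explained by component i = λ_i / Σ λ:
  PC1: 52/99 = 0.5253
  PC2: 35/99 = 0.3535
  PC3: 12/99 = 0.1212

Step 3 — cumulative fraction after k components = (λ_1 + ... + λ_k) / Σ λ:
  k = 1: 52/99 = 0.5253
  k = 2: (52 + 35)/99 = 87/99 = 0.8788
  k = 3: (52 + 35 + 12)/99 = 99/99 = 1

Summary (fraction, with percent):

explained: PC1 0.5253 (52.53%), PC2 0.3535 (35.35%), PC3 0.1212 (12.12%);  cumulative: 0.5253, 0.8788, 1


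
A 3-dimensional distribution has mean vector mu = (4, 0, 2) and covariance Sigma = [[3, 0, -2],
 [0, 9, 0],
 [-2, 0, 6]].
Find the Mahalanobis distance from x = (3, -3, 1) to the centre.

Step 1 — centre the observation: (x - mu) = (-1, -3, -1).

Step 2 — invert Sigma (cofactor / det for 3×3, or solve directly):
  Sigma^{-1} = [[0.4286, 0, 0.1429],
 [0, 0.1111, 0],
 [0.1429, 0, 0.2143]].

Step 3 — form the quadratic (x - mu)^T · Sigma^{-1} · (x - mu):
  Sigma^{-1} · (x - mu) = (-0.5714, -0.3333, -0.3571).
  (x - mu)^T · [Sigma^{-1} · (x - mu)] = (-1)·(-0.5714) + (-3)·(-0.3333) + (-1)·(-0.3571) = 1.9286.

Step 4 — take square root: d = √(1.9286) ≈ 1.3887.

d(x, mu) = √(1.9286) ≈ 1.3887


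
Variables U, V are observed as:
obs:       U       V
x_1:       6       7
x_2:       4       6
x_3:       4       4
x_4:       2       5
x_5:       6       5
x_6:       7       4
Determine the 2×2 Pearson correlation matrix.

Step 1 — column means:
  mean(U) = (6 + 4 + 4 + 2 + 6 + 7) / 6 = 29/6 = 4.8333
  mean(V) = (7 + 6 + 4 + 5 + 5 + 4) / 6 = 31/6 = 5.1667

Step 2 — sample variances and covariances s[i,j] = (1/(n-1)) · Σ_k (x_{k,i} - mean_i) · (x_{k,j} - mean_j), with n-1 = 5:
  s[U,U] = ((1.1667)·(1.1667) + (-0.8333)·(-0.8333) + (-0.8333)·(-0.8333) + (-2.8333)·(-2.8333) + (1.1667)·(1.1667) + (2.1667)·(2.1667)) / 5 = 16.8333/5 = 3.3667
  s[U,V] = ((1.1667)·(1.8333) + (-0.8333)·(0.8333) + (-0.8333)·(-1.1667) + (-2.8333)·(-0.1667) + (1.1667)·(-0.1667) + (2.1667)·(-1.1667)) / 5 = 0.1667/5 = 0.0333
  s[V,V] = ((1.8333)·(1.8333) + (0.8333)·(0.8333) + (-1.1667)·(-1.1667) + (-0.1667)·(-0.1667) + (-0.1667)·(-0.1667) + (-1.1667)·(-1.1667)) / 5 = 6.8333/5 = 1.3667
  Sample standard deviations s_i = √(s[i,i]):
  s(U) = √(3.3667) = 1.8348
  s(V) = √(1.3667) = 1.169

Step 3 — r_{ij} = s_{ij} / (s_i · s_j):
  r[U,U] = 1 (diagonal).
  r[U,V] = 0.0333 / (1.8348 · 1.169) = 0.0333 / 2.145 = 0.0155
  r[V,V] = 1 (diagonal).

R is symmetric with unit diagonal. Assembling:

R = [[1, 0.0155],
 [0.0155, 1]]


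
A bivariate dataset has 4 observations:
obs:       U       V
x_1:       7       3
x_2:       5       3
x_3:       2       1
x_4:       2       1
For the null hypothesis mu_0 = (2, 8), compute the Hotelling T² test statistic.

Step 1 — sample mean vector:
  mean(U) = (7 + 5 + 2 + 2) / 4 = 16/4 = 4
  mean(V) = (3 + 3 + 1 + 1) / 4 = 8/4 = 2
  x̄ = (4, 2),  deviation x̄ - mu_0 = (4, 2) - (2, 8) = (2, -6).

Step 2 — sample covariance matrix, S[i,j] = (1/(n-1)) · Σ_k (x_{k,i} - mean_i) · (x_{k,j} - mean_j), divisor n-1 = 3:
  S[U,U] = ((3)·(3) + (1)·(1) + (-2)·(-2) + (-2)·(-2)) / 3 = 18/3 = 6
  S[U,V] = ((3)·(1) + (1)·(1) + (-2)·(-1) + (-2)·(-1)) / 3 = 8/3 = 2.6667
  S[V,V] = ((1)·(1) + (1)·(1) + (-1)·(-1) + (-1)·(-1)) / 3 = 4/3 = 1.3333
  S = [[6, 2.6667],
 [2.6667, 1.3333]].

Step 3 — invert S. det(S) = 6·1.3333 - (2.6667)² = 0.8889.
  S^{-1} = (1/det) · [[d, -b], [-b, a]] = [[1.5, -3],
 [-3, 6.75]].

Step 4 — quadratic form (x̄ - mu_0)^T · S^{-1} · (x̄ - mu_0):
  S^{-1} · (x̄ - mu_0) = (21, -46.5),
  (x̄ - mu_0)^T · [...] = (2)·(21) + (-6)·(-46.5) = 321.

Step 5 — scale by n: T² = 4 · 321 = 1284.

T² ≈ 1284


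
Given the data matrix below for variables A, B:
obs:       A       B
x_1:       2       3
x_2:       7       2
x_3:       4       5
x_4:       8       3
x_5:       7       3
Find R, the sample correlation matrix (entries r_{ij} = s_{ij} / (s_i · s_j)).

Step 1 — column means:
  mean(A) = (2 + 7 + 4 + 8 + 7) / 5 = 28/5 = 5.6
  mean(B) = (3 + 2 + 5 + 3 + 3) / 5 = 16/5 = 3.2

Step 2 — sample variances and covariances s[i,j] = (1/(n-1)) · Σ_k (x_{k,i} - mean_i) · (x_{k,j} - mean_j), with n-1 = 4:
  s[A,A] = ((-3.6)·(-3.6) + (1.4)·(1.4) + (-1.6)·(-1.6) + (2.4)·(2.4) + (1.4)·(1.4)) / 4 = 25.2/4 = 6.3
  s[A,B] = ((-3.6)·(-0.2) + (1.4)·(-1.2) + (-1.6)·(1.8) + (2.4)·(-0.2) + (1.4)·(-0.2)) / 4 = -4.6/4 = -1.15
  s[B,B] = ((-0.2)·(-0.2) + (-1.2)·(-1.2) + (1.8)·(1.8) + (-0.2)·(-0.2) + (-0.2)·(-0.2)) / 4 = 4.8/4 = 1.2
  Sample standard deviations s_i = √(s[i,i]):
  s(A) = √(6.3) = 2.51
  s(B) = √(1.2) = 1.0954

Step 3 — r_{ij} = s_{ij} / (s_i · s_j):
  r[A,A] = 1 (diagonal).
  r[A,B] = -1.15 / (2.51 · 1.0954) = -1.15 / 2.7495 = -0.4183
  r[B,B] = 1 (diagonal).

R is symmetric with unit diagonal. Assembling:

R = [[1, -0.4183],
 [-0.4183, 1]]


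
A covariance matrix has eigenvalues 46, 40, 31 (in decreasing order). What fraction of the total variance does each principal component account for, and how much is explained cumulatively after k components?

Step 1 — total variance = trace(Sigma) = Σ λ_i = 46 + 40 + 31 = 117.

Step 2 — fraction explained by component i = λ_i / Σ λ:
  PC1: 46/117 = 0.3932
  PC2: 40/117 = 0.3419
  PC3: 31/117 = 0.265

Step 3 — cumulative fraction after k components = (λ_1 + ... + λ_k) / Σ λ:
  k = 1: 46/117 = 0.3932
  k = 2: (46 + 40)/117 = 86/117 = 0.735
  k = 3: (46 + 40 + 31)/117 = 117/117 = 1

Summary (fraction, with percent):

explained: PC1 0.3932 (39.32%), PC2 0.3419 (34.19%), PC3 0.265 (26.5%);  cumulative: 0.3932, 0.735, 1


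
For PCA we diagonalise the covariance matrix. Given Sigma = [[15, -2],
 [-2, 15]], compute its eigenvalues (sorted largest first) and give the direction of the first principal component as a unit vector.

Step 1 — characteristic polynomial of 2×2 Sigma:
  det(Sigma - λI) = λ² - trace · λ + det = 0.
  trace = 15 + 15 = 30, det = 15·15 - (-2)² = 221.
Step 2 — discriminant:
  Δ = trace² - 4·det = 900 - 884 = 16.
Step 3 — eigenvalues:
  λ = (trace ± √Δ)/2 = (30 ± 4)/2,
  λ_1 = 17,  λ_2 = 13.

Step 4 — unit eigenvector for λ_1: solve (Sigma - λ_1 I)v = 0. First row:
  (15 - 17)·v_x + (-2)·v_y = 0, i.e. (-2)·v_x + (-2)·v_y = 0,
  so v ∝ (b, λ_1 - a) = (-2, 2); multiply by -1 so the first entry is positive: u = (2, -2).
  ||u|| = √((2)² + (-2)²) = √(8) ≈ 2.8284,
  v_1 = u/||u|| ≈ (0.7071, -0.7071) (||v_1|| = 1).

λ_1 = 17,  λ_2 = 13;  v_1 ≈ (0.7071, -0.7071)


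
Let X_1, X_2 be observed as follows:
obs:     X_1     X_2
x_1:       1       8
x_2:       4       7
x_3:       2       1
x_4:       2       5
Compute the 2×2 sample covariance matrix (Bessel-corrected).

Step 1 — column means:
  mean(X_1) = (1 + 4 + 2 + 2) / 4 = 9/4 = 2.25
  mean(X_2) = (8 + 7 + 1 + 5) / 4 = 21/4 = 5.25

Step 2 — sample covariance S[i,j] = (1/(n-1)) · Σ_k (x_{k,i} - mean_i) · (x_{k,j} - mean_j), with n-1 = 3.
  S[X_1,X_1] = ((-1.25)·(-1.25) + (1.75)·(1.75) + (-0.25)·(-0.25) + (-0.25)·(-0.25)) / 3 = 4.75/3 = 1.5833
  S[X_1,X_2] = ((-1.25)·(2.75) + (1.75)·(1.75) + (-0.25)·(-4.25) + (-0.25)·(-0.25)) / 3 = 0.75/3 = 0.25
  S[X_2,X_2] = ((2.75)·(2.75) + (1.75)·(1.75) + (-4.25)·(-4.25) + (-0.25)·(-0.25)) / 3 = 28.75/3 = 9.5833

S is symmetric (S[j,i] = S[i,j]). Assembling:

S = [[1.5833, 0.25],
 [0.25, 9.5833]]


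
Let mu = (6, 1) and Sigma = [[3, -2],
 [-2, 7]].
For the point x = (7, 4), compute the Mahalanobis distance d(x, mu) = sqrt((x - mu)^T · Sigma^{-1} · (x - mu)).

Step 1 — centre the observation: (x - mu) = (1, 3).

Step 2 — invert Sigma. det(Sigma) = 3·7 - (-2)² = 17.
  Sigma^{-1} = (1/det) · [[d, -b], [-b, a]] = [[0.4118, 0.1176],
 [0.1176, 0.1765]].

Step 3 — form the quadratic (x - mu)^T · Sigma^{-1} · (x - mu):
  Sigma^{-1} · (x - mu) = (0.7647, 0.6471).
  (x - mu)^T · [Sigma^{-1} · (x - mu)] = (1)·(0.7647) + (3)·(0.6471) = 2.7059.

Step 4 — take square root: d = √(2.7059) ≈ 1.645.

d(x, mu) = √(2.7059) ≈ 1.645


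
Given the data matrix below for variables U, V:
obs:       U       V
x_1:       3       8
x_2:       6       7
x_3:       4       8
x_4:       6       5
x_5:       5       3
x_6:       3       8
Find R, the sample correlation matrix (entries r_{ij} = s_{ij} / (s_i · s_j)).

Step 1 — column means:
  mean(U) = (3 + 6 + 4 + 6 + 5 + 3) / 6 = 27/6 = 4.5
  mean(V) = (8 + 7 + 8 + 5 + 3 + 8) / 6 = 39/6 = 6.5

Step 2 — sample variances and covariances s[i,j] = (1/(n-1)) · Σ_k (x_{k,i} - mean_i) · (x_{k,j} - mean_j), with n-1 = 5:
  s[U,U] = ((-1.5)·(-1.5) + (1.5)·(1.5) + (-0.5)·(-0.5) + (1.5)·(1.5) + (0.5)·(0.5) + (-1.5)·(-1.5)) / 5 = 9.5/5 = 1.9
  s[U,V] = ((-1.5)·(1.5) + (1.5)·(0.5) + (-0.5)·(1.5) + (1.5)·(-1.5) + (0.5)·(-3.5) + (-1.5)·(1.5)) / 5 = -8.5/5 = -1.7
  s[V,V] = ((1.5)·(1.5) + (0.5)·(0.5) + (1.5)·(1.5) + (-1.5)·(-1.5) + (-3.5)·(-3.5) + (1.5)·(1.5)) / 5 = 21.5/5 = 4.3
  Sample standard deviations s_i = √(s[i,i]):
  s(U) = √(1.9) = 1.3784
  s(V) = √(4.3) = 2.0736

Step 3 — r_{ij} = s_{ij} / (s_i · s_j):
  r[U,U] = 1 (diagonal).
  r[U,V] = -1.7 / (1.3784 · 2.0736) = -1.7 / 2.8583 = -0.5948
  r[V,V] = 1 (diagonal).

R is symmetric with unit diagonal. Assembling:

R = [[1, -0.5948],
 [-0.5948, 1]]


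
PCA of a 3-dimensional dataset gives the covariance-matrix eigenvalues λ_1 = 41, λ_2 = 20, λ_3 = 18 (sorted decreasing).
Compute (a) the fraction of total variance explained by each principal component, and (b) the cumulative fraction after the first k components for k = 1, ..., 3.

Step 1 — total variance = trace(Sigma) = Σ λ_i = 41 + 20 + 18 = 79.

Step 2 — fraction explained by component i = λ_i / Σ λ:
  PC1: 41/79 = 0.519
  PC2: 20/79 = 0.2532
  PC3: 18/79 = 0.2278

Step 3 — cumulative fraction after k components = (λ_1 + ... + λ_k) / Σ λ:
  k = 1: 41/79 = 0.519
  k = 2: (41 + 20)/79 = 61/79 = 0.7722
  k = 3: (41 + 20 + 18)/79 = 79/79 = 1

Summary (fraction, with percent):

explained: PC1 0.519 (51.9%), PC2 0.2532 (25.32%), PC3 0.2278 (22.78%);  cumulative: 0.519, 0.7722, 1


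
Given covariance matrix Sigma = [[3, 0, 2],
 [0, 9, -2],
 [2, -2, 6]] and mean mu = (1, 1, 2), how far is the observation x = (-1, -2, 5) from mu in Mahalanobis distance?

Step 1 — centre the observation: (x - mu) = (-2, -3, 3).

Step 2 — invert Sigma (cofactor / det for 3×3, or solve directly):
  Sigma^{-1} = [[0.4386, -0.0351, -0.1579],
 [-0.0351, 0.1228, 0.0526],
 [-0.1579, 0.0526, 0.2368]].

Step 3 — form the quadratic (x - mu)^T · Sigma^{-1} · (x - mu):
  Sigma^{-1} · (x - mu) = (-1.2456, -0.1404, 0.8684).
  (x - mu)^T · [Sigma^{-1} · (x - mu)] = (-2)·(-1.2456) + (-3)·(-0.1404) + (3)·(0.8684) = 5.5175.

Step 4 — take square root: d = √(5.5175) ≈ 2.3489.

d(x, mu) = √(5.5175) ≈ 2.3489


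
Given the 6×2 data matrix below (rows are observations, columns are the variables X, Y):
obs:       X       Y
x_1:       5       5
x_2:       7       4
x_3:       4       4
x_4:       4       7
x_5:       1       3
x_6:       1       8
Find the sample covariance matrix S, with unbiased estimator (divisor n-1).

Step 1 — column means:
  mean(X) = (5 + 7 + 4 + 4 + 1 + 1) / 6 = 22/6 = 3.6667
  mean(Y) = (5 + 4 + 4 + 7 + 3 + 8) / 6 = 31/6 = 5.1667

Step 2 — sample covariance S[i,j] = (1/(n-1)) · Σ_k (x_{k,i} - mean_i) · (x_{k,j} - mean_j), with n-1 = 5.
  S[X,X] = ((1.3333)·(1.3333) + (3.3333)·(3.3333) + (0.3333)·(0.3333) + (0.3333)·(0.3333) + (-2.6667)·(-2.6667) + (-2.6667)·(-2.6667)) / 5 = 27.3333/5 = 5.4667
  S[X,Y] = ((1.3333)·(-0.1667) + (3.3333)·(-1.1667) + (0.3333)·(-1.1667) + (0.3333)·(1.8333) + (-2.6667)·(-2.1667) + (-2.6667)·(2.8333)) / 5 = -5.6667/5 = -1.1333
  S[Y,Y] = ((-0.1667)·(-0.1667) + (-1.1667)·(-1.1667) + (-1.1667)·(-1.1667) + (1.8333)·(1.8333) + (-2.1667)·(-2.1667) + (2.8333)·(2.8333)) / 5 = 18.8333/5 = 3.7667

S is symmetric (S[j,i] = S[i,j]). Assembling:

S = [[5.4667, -1.1333],
 [-1.1333, 3.7667]]


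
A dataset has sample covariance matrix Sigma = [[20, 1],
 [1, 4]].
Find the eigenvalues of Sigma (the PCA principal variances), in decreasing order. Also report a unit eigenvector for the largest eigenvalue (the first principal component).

Step 1 — characteristic polynomial of 2×2 Sigma:
  det(Sigma - λI) = λ² - trace · λ + det = 0.
  trace = 20 + 4 = 24, det = 20·4 - (1)² = 79.
Step 2 — discriminant:
  Δ = trace² - 4·det = 576 - 316 = 260.
Step 3 — eigenvalues:
  λ = (trace ± √Δ)/2 = (24 ± 16.1245)/2,
  λ_1 = 20.0623,  λ_2 = 3.9377.

Step 4 — unit eigenvector for λ_1: solve (Sigma - λ_1 I)v = 0. First row:
  (20 - 20.0623)·v_x + (1)·v_y = 0, i.e. (-0.0623)·v_x + (1)·v_y = 0,
  so v ∝ (b, λ_1 - a) = (1, 0.0623) = u.
  ||u|| = √((1)² + (0.0623)²) = √(1.0039) ≈ 1.0019,
  v_1 = u/||u|| ≈ (0.9981, 0.0621) (||v_1|| = 1).

λ_1 = 20.0623,  λ_2 = 3.9377;  v_1 ≈ (0.9981, 0.0621)


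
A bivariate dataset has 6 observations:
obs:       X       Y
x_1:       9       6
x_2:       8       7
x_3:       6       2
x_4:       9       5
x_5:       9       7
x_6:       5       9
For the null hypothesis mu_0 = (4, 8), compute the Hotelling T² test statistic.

Step 1 — sample mean vector:
  mean(X) = (9 + 8 + 6 + 9 + 9 + 5) / 6 = 46/6 = 7.6667
  mean(Y) = (6 + 7 + 2 + 5 + 7 + 9) / 6 = 36/6 = 6
  x̄ = (7.6667, 6),  deviation x̄ - mu_0 = (7.6667, 6) - (4, 8) = (3.6667, -2).

Step 2 — sample covariance matrix, S[i,j] = (1/(n-1)) · Σ_k (x_{k,i} - mean_i) · (x_{k,j} - mean_j), divisor n-1 = 5:
  S[X,X] = ((1.3333)·(1.3333) + (0.3333)·(0.3333) + (-1.6667)·(-1.6667) + (1.3333)·(1.3333) + (1.3333)·(1.3333) + (-2.6667)·(-2.6667)) / 5 = 15.3333/5 = 3.0667
  S[X,Y] = ((1.3333)·(0) + (0.3333)·(1) + (-1.6667)·(-4) + (1.3333)·(-1) + (1.3333)·(1) + (-2.6667)·(3)) / 5 = -1/5 = -0.2
  S[Y,Y] = ((0)·(0) + (1)·(1) + (-4)·(-4) + (-1)·(-1) + (1)·(1) + (3)·(3)) / 5 = 28/5 = 5.6
  S = [[3.0667, -0.2],
 [-0.2, 5.6]].

Step 3 — invert S. det(S) = 3.0667·5.6 - (-0.2)² = 17.1333.
  S^{-1} = (1/det) · [[d, -b], [-b, a]] = [[0.3268, 0.0117],
 [0.0117, 0.179]].

Step 4 — quadratic form (x̄ - mu_0)^T · S^{-1} · (x̄ - mu_0):
  S^{-1} · (x̄ - mu_0) = (1.1751, -0.3152),
  (x̄ - mu_0)^T · [...] = (3.6667)·(1.1751) + (-2)·(-0.3152) = 4.939.

Step 5 — scale by n: T² = 6 · 4.939 = 29.6342.

T² ≈ 29.6342


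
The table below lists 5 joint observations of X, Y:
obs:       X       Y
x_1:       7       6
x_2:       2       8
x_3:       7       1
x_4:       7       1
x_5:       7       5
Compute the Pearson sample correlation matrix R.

Step 1 — column means:
  mean(X) = (7 + 2 + 7 + 7 + 7) / 5 = 30/5 = 6
  mean(Y) = (6 + 8 + 1 + 1 + 5) / 5 = 21/5 = 4.2

Step 2 — sample variances and covariances s[i,j] = (1/(n-1)) · Σ_k (x_{k,i} - mean_i) · (x_{k,j} - mean_j), with n-1 = 4:
  s[X,X] = ((1)·(1) + (-4)·(-4) + (1)·(1) + (1)·(1) + (1)·(1)) / 4 = 20/4 = 5
  s[X,Y] = ((1)·(1.8) + (-4)·(3.8) + (1)·(-3.2) + (1)·(-3.2) + (1)·(0.8)) / 4 = -19/4 = -4.75
  s[Y,Y] = ((1.8)·(1.8) + (3.8)·(3.8) + (-3.2)·(-3.2) + (-3.2)·(-3.2) + (0.8)·(0.8)) / 4 = 38.8/4 = 9.7
  Sample standard deviations s_i = √(s[i,i]):
  s(X) = √(5) = 2.2361
  s(Y) = √(9.7) = 3.1145

Step 3 — r_{ij} = s_{ij} / (s_i · s_j):
  r[X,X] = 1 (diagonal).
  r[X,Y] = -4.75 / (2.2361 · 3.1145) = -4.75 / 6.9642 = -0.6821
  r[Y,Y] = 1 (diagonal).

R is symmetric with unit diagonal. Assembling:

R = [[1, -0.6821],
 [-0.6821, 1]]


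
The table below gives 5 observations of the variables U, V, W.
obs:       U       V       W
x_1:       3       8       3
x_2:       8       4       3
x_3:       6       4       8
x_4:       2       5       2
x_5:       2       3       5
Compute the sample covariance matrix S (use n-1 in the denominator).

Step 1 — column means:
  mean(U) = (3 + 8 + 6 + 2 + 2) / 5 = 21/5 = 4.2
  mean(V) = (8 + 4 + 4 + 5 + 3) / 5 = 24/5 = 4.8
  mean(W) = (3 + 3 + 8 + 2 + 5) / 5 = 21/5 = 4.2

Step 2 — sample covariance S[i,j] = (1/(n-1)) · Σ_k (x_{k,i} - mean_i) · (x_{k,j} - mean_j), with n-1 = 4.
  S[U,U] = ((-1.2)·(-1.2) + (3.8)·(3.8) + (1.8)·(1.8) + (-2.2)·(-2.2) + (-2.2)·(-2.2)) / 4 = 28.8/4 = 7.2
  S[U,V] = ((-1.2)·(3.2) + (3.8)·(-0.8) + (1.8)·(-0.8) + (-2.2)·(0.2) + (-2.2)·(-1.8)) / 4 = -4.8/4 = -1.2
  S[U,W] = ((-1.2)·(-1.2) + (3.8)·(-1.2) + (1.8)·(3.8) + (-2.2)·(-2.2) + (-2.2)·(0.8)) / 4 = 6.8/4 = 1.7
  S[V,V] = ((3.2)·(3.2) + (-0.8)·(-0.8) + (-0.8)·(-0.8) + (0.2)·(0.2) + (-1.8)·(-1.8)) / 4 = 14.8/4 = 3.7
  S[V,W] = ((3.2)·(-1.2) + (-0.8)·(-1.2) + (-0.8)·(3.8) + (0.2)·(-2.2) + (-1.8)·(0.8)) / 4 = -7.8/4 = -1.95
  S[W,W] = ((-1.2)·(-1.2) + (-1.2)·(-1.2) + (3.8)·(3.8) + (-2.2)·(-2.2) + (0.8)·(0.8)) / 4 = 22.8/4 = 5.7

S is symmetric (S[j,i] = S[i,j]). Assembling:

S = [[7.2, -1.2, 1.7],
 [-1.2, 3.7, -1.95],
 [1.7, -1.95, 5.7]]


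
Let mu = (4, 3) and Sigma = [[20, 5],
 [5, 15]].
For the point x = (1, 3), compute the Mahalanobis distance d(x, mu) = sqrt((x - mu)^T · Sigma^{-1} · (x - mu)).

Step 1 — centre the observation: (x - mu) = (-3, 0).

Step 2 — invert Sigma. det(Sigma) = 20·15 - (5)² = 275.
  Sigma^{-1} = (1/det) · [[d, -b], [-b, a]] = [[0.0545, -0.0182],
 [-0.0182, 0.0727]].

Step 3 — form the quadratic (x - mu)^T · Sigma^{-1} · (x - mu):
  Sigma^{-1} · (x - mu) = (-0.1636, 0.0545).
  (x - mu)^T · [Sigma^{-1} · (x - mu)] = (-3)·(-0.1636) + (0)·(0.0545) = 0.4909.

Step 4 — take square root: d = √(0.4909) ≈ 0.7006.

d(x, mu) = √(0.4909) ≈ 0.7006


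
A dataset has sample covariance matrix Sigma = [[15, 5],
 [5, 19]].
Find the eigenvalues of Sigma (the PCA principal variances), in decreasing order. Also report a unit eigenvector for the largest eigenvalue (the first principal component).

Step 1 — characteristic polynomial of 2×2 Sigma:
  det(Sigma - λI) = λ² - trace · λ + det = 0.
  trace = 15 + 19 = 34, det = 15·19 - (5)² = 260.
Step 2 — discriminant:
  Δ = trace² - 4·det = 1156 - 1040 = 116.
Step 3 — eigenvalues:
  λ = (trace ± √Δ)/2 = (34 ± 10.7703)/2,
  λ_1 = 22.3852,  λ_2 = 11.6148.

Step 4 — unit eigenvector for λ_1: solve (Sigma - λ_1 I)v = 0. First row:
  (15 - 22.3852)·v_x + (5)·v_y = 0, i.e. (-7.3852)·v_x + (5)·v_y = 0,
  so v ∝ (b, λ_1 - a) = (5, 7.3852) = u.
  ||u|| = √((5)² + (7.3852)²) = √(79.5407) ≈ 8.9186,
  v_1 = u/||u|| ≈ (0.5606, 0.8281) (||v_1|| = 1).

λ_1 = 22.3852,  λ_2 = 11.6148;  v_1 ≈ (0.5606, 0.8281)


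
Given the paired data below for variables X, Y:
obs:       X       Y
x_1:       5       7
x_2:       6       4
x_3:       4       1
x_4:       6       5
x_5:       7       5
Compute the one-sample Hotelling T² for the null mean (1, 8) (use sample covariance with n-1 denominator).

Step 1 — sample mean vector:
  mean(X) = (5 + 6 + 4 + 6 + 7) / 5 = 28/5 = 5.6
  mean(Y) = (7 + 4 + 1 + 5 + 5) / 5 = 22/5 = 4.4
  x̄ = (5.6, 4.4),  deviation x̄ - mu_0 = (5.6, 4.4) - (1, 8) = (4.6, -3.6).

Step 2 — sample covariance matrix, S[i,j] = (1/(n-1)) · Σ_k (x_{k,i} - mean_i) · (x_{k,j} - mean_j), divisor n-1 = 4:
  S[X,X] = ((-0.6)·(-0.6) + (0.4)·(0.4) + (-1.6)·(-1.6) + (0.4)·(0.4) + (1.4)·(1.4)) / 4 = 5.2/4 = 1.3
  S[X,Y] = ((-0.6)·(2.6) + (0.4)·(-0.4) + (-1.6)·(-3.4) + (0.4)·(0.6) + (1.4)·(0.6)) / 4 = 4.8/4 = 1.2
  S[Y,Y] = ((2.6)·(2.6) + (-0.4)·(-0.4) + (-3.4)·(-3.4) + (0.6)·(0.6) + (0.6)·(0.6)) / 4 = 19.2/4 = 4.8
  S = [[1.3, 1.2],
 [1.2, 4.8]].

Step 3 — invert S. det(S) = 1.3·4.8 - (1.2)² = 4.8.
  S^{-1} = (1/det) · [[d, -b], [-b, a]] = [[1, -0.25],
 [-0.25, 0.2708]].

Step 4 — quadratic form (x̄ - mu_0)^T · S^{-1} · (x̄ - mu_0):
  S^{-1} · (x̄ - mu_0) = (5.5, -2.125),
  (x̄ - mu_0)^T · [...] = (4.6)·(5.5) + (-3.6)·(-2.125) = 32.95.

Step 5 — scale by n: T² = 5 · 32.95 = 164.75.

T² ≈ 164.75


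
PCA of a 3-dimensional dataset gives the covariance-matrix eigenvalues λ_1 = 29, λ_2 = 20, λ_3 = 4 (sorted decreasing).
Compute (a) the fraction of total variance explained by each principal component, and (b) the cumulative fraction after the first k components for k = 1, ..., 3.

Step 1 — total variance = trace(Sigma) = Σ λ_i = 29 + 20 + 4 = 53.

Step 2 — fraction explained by component i = λ_i / Σ λ:
  PC1: 29/53 = 0.5472
  PC2: 20/53 = 0.3774
  PC3: 4/53 = 0.0755

Step 3 — cumulative fraction after k components = (λ_1 + ... + λ_k) / Σ λ:
  k = 1: 29/53 = 0.5472
  k = 2: (29 + 20)/53 = 49/53 = 0.9245
  k = 3: (29 + 20 + 4)/53 = 53/53 = 1

Summary (fraction, with percent):

explained: PC1 0.5472 (54.72%), PC2 0.3774 (37.74%), PC3 0.0755 (7.55%);  cumulative: 0.5472, 0.9245, 1


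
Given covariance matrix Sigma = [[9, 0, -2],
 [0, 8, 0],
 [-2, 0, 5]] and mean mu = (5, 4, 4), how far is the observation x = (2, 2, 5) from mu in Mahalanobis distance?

Step 1 — centre the observation: (x - mu) = (-3, -2, 1).

Step 2 — invert Sigma (cofactor / det for 3×3, or solve directly):
  Sigma^{-1} = [[0.122, 0, 0.0488],
 [0, 0.125, 0],
 [0.0488, 0, 0.2195]].

Step 3 — form the quadratic (x - mu)^T · Sigma^{-1} · (x - mu):
  Sigma^{-1} · (x - mu) = (-0.3171, -0.25, 0.0732).
  (x - mu)^T · [Sigma^{-1} · (x - mu)] = (-3)·(-0.3171) + (-2)·(-0.25) + (1)·(0.0732) = 1.5244.

Step 4 — take square root: d = √(1.5244) ≈ 1.2347.

d(x, mu) = √(1.5244) ≈ 1.2347


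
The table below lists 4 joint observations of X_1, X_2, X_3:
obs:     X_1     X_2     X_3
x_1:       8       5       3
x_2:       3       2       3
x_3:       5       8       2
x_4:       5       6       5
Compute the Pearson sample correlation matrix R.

Step 1 — column means:
  mean(X_1) = (8 + 3 + 5 + 5) / 4 = 21/4 = 5.25
  mean(X_2) = (5 + 2 + 8 + 6) / 4 = 21/4 = 5.25
  mean(X_3) = (3 + 3 + 2 + 5) / 4 = 13/4 = 3.25

Step 2 — sample variances and covariances s[i,j] = (1/(n-1)) · Σ_k (x_{k,i} - mean_i) · (x_{k,j} - mean_j), with n-1 = 3:
  s[X_1,X_1] = ((2.75)·(2.75) + (-2.25)·(-2.25) + (-0.25)·(-0.25) + (-0.25)·(-0.25)) / 3 = 12.75/3 = 4.25
  s[X_1,X_2] = ((2.75)·(-0.25) + (-2.25)·(-3.25) + (-0.25)·(2.75) + (-0.25)·(0.75)) / 3 = 5.75/3 = 1.9167
  s[X_1,X_3] = ((2.75)·(-0.25) + (-2.25)·(-0.25) + (-0.25)·(-1.25) + (-0.25)·(1.75)) / 3 = -0.25/3 = -0.0833
  s[X_2,X_2] = ((-0.25)·(-0.25) + (-3.25)·(-3.25) + (2.75)·(2.75) + (0.75)·(0.75)) / 3 = 18.75/3 = 6.25
  s[X_2,X_3] = ((-0.25)·(-0.25) + (-3.25)·(-0.25) + (2.75)·(-1.25) + (0.75)·(1.75)) / 3 = -1.25/3 = -0.4167
  s[X_3,X_3] = ((-0.25)·(-0.25) + (-0.25)·(-0.25) + (-1.25)·(-1.25) + (1.75)·(1.75)) / 3 = 4.75/3 = 1.5833
  Sample standard deviations s_i = √(s[i,i]):
  s(X_1) = √(4.25) = 2.0616
  s(X_2) = √(6.25) = 2.5
  s(X_3) = √(1.5833) = 1.2583

Step 3 — r_{ij} = s_{ij} / (s_i · s_j):
  r[X_1,X_1] = 1 (diagonal).
  r[X_1,X_2] = 1.9167 / (2.0616 · 2.5) = 1.9167 / 5.1539 = 0.3719
  r[X_1,X_3] = -0.0833 / (2.0616 · 1.2583) = -0.0833 / 2.5941 = -0.0321
  r[X_2,X_2] = 1 (diagonal).
  r[X_2,X_3] = -0.4167 / (2.5 · 1.2583) = -0.4167 / 3.1458 = -0.1325
  r[X_3,X_3] = 1 (diagonal).

R is symmetric with unit diagonal. Assembling:

R = [[1, 0.3719, -0.0321],
 [0.3719, 1, -0.1325],
 [-0.0321, -0.1325, 1]]
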